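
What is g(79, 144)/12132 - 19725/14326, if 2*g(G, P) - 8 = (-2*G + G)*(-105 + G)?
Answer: -112266797/86901516 ≈ -1.2919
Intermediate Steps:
g(G, P) = 4 - G*(-105 + G)/2 (g(G, P) = 4 + ((-2*G + G)*(-105 + G))/2 = 4 + ((-G)*(-105 + G))/2 = 4 + (-G*(-105 + G))/2 = 4 - G*(-105 + G)/2)
g(79, 144)/12132 - 19725/14326 = (4 - 1/2*79**2 + (105/2)*79)/12132 - 19725/14326 = (4 - 1/2*6241 + 8295/2)*(1/12132) - 19725*1/14326 = (4 - 6241/2 + 8295/2)*(1/12132) - 19725/14326 = 1031*(1/12132) - 19725/14326 = 1031/12132 - 19725/14326 = -112266797/86901516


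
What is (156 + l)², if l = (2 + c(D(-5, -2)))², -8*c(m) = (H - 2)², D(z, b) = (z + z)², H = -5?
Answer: 122611329/4096 ≈ 29934.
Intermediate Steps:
D(z, b) = 4*z² (D(z, b) = (2*z)² = 4*z²)
c(m) = -49/8 (c(m) = -(-5 - 2)²/8 = -⅛*(-7)² = -⅛*49 = -49/8)
l = 1089/64 (l = (2 - 49/8)² = (-33/8)² = 1089/64 ≈ 17.016)
(156 + l)² = (156 + 1089/64)² = (11073/64)² = 122611329/4096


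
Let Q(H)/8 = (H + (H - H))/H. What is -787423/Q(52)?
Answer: -787423/8 ≈ -98428.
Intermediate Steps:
Q(H) = 8 (Q(H) = 8*((H + (H - H))/H) = 8*((H + 0)/H) = 8*(H/H) = 8*1 = 8)
-787423/Q(52) = -787423/8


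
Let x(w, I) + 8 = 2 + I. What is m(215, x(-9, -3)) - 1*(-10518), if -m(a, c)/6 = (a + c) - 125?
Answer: 10032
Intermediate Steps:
x(w, I) = -6 + I (x(w, I) = -8 + (2 + I) = -6 + I)
m(a, c) = 750 - 6*a - 6*c (m(a, c) = -6*((a + c) - 125) = -6*(-125 + a + c) = 750 - 6*a - 6*c)
m(215, x(-9, -3)) - 1*(-10518) = (750 - 6*215 - 6*(-6 - 3)) - 1*(-10518) = (750 - 1290 - 6*(-9)) + 10518 = (750 - 1290 + 54) + 10518 = -486 + 10518 = 10032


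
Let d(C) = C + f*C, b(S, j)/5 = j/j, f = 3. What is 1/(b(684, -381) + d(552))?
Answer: 1/2213 ≈ 0.00045188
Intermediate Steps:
b(S, j) = 5 (b(S, j) = 5*(j/j) = 5*1 = 5)
d(C) = 4*C (d(C) = C + 3*C = 4*C)
1/(b(684, -381) + d(552)) = 1/(5 + 4*552) = 1/(5 + 2208) = 1/2213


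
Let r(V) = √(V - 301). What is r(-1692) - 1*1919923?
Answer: -1919923 + I*√1993 ≈ -1.9199e+6 + 44.643*I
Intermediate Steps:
r(V) = √(-301 + V)
r(-1692) - 1*1919923 = √(-301 - 1692) - 1*1919923 = √(-1993) - 1919923 = I*√1993 - 1919923 = -1919923 + I*√1993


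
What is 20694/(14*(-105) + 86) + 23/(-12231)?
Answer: -126570073/8463852 ≈ -14.954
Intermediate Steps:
20694/(14*(-105) + 86) + 23/(-12231) = 20694/(-1470 + 86) + 23*(-1/12231) = 20694/(-1384) - 23/12231 = 20694*(-1/1384) - 23/12231 = -10347/692 - 23/12231 = -126570073/8463852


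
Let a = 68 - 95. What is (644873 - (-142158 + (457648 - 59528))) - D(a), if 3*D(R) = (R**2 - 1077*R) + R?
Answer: 378984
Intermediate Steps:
a = -27
D(R) = -1076*R/3 + R**2/3 (D(R) = ((R**2 - 1077*R) + R)/3 = (R**2 - 1076*R)/3 = -1076*R/3 + R**2/3)
(644873 - (-142158 + (457648 - 59528))) - D(a) = (644873 - (-142158 + (457648 - 59528))) - (-27)*(-1076 - 27)/3 = (644873 - (-142158 + 398120)) - (-27)*(-1103)/3 = (644873 - 1*255962) - 1*9927 = (644873 - 255962) - 9927 = 388911 - 9927 = 378984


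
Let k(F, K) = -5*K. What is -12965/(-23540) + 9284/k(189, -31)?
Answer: 44110987/729740 ≈ 60.448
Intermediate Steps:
-12965/(-23540) + 9284/k(189, -31) = -12965/(-23540) + 9284/((-5*(-31))) = -12965*(-1/23540) + 9284/155 = 2593/4708 + 9284*(1/155) = 2593/4708 + 9284/155 = 44110987/729740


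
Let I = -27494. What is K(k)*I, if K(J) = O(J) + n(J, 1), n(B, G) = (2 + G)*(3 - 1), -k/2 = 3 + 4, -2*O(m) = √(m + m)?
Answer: -164964 + 27494*I*√7 ≈ -1.6496e+5 + 72742.0*I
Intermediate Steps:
O(m) = -√2*√m/2 (O(m) = -√(m + m)/2 = -√2*√m/2)
k = -14 (k = -2*(3 + 4) = -2*7 = -14)
n(B, G) = 4 + 2*G (n(B, G) = (2 + G)*2 = 4 + 2*G)
K(J) = 6 - √2*√J/2 (K(J) = -√2*√J/2 + (4 + 2*1) = -√2*√J/2 + (4 + 2) = -√2*√J/2 + 6 = 6 - √2*√J/2)
K(k)*I = (6 - √2*√(-14)/2)*(-27494) = (6 - √2*I*√14/2)*(-27494) = (6 - I*√7)*(-27494) = -164964 + 27494*I*√7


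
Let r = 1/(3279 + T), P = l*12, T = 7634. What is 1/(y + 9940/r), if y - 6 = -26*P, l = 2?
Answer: 1/108474602 ≈ 9.2188e-9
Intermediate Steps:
P = 24 (P = 2*12 = 24)
r = 1/10913 (r = 1/(3279 + 7634) = 1/10913 ≈ 9.1634e-5)
y = -618 (y = 6 - 26*24 = 6 - 624 = -618)
1/(y + 9940/r) = 1/(-618 + 9940/(1/10913)) = 1/(-618 + 9940*10913) = 1/(-618 + 108475220) = 1/108474602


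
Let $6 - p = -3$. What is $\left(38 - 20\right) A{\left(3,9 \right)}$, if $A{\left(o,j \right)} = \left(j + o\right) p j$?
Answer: $17496$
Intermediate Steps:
$p = 9$ ($p = 6 - -3 = 6 + 3 = 9$)
$A{\left(o,j \right)} = j \left(9 j + 9 o\right)$ ($A{\left(o,j \right)} = \left(j + o\right) 9 j = \left(9 j + 9 o\right) j = j \left(9 j + 9 o\right)$)
$\left(38 - 20\right) A{\left(3,9 \right)} = \left(38 - 20\right) 9 \cdot 9 \left(9 + 3\right) = \left(38 - 20\right) 9 \cdot 9 \cdot 12 = 18 \cdot 972 = 17496$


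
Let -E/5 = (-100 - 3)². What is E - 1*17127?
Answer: -70172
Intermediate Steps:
E = -53045 (E = -5*(-100 - 3)² = -5*(-103)² = -5*10609 = -53045)
E - 1*17127 = -53045 - 1*17127 = -53045 - 17127 = -70172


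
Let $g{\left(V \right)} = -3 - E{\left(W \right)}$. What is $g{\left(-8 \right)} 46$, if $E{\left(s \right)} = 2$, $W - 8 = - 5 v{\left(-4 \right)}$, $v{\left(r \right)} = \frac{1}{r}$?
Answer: $-230$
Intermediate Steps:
$W = \frac{37}{4}$ ($W = 8 - \frac{5}{-4} = 8 - - \frac{5}{4} = 8 + \frac{5}{4} = \frac{37}{4} \approx 9.25$)
$g{\left(V \right)} = -5$ ($g{\left(V \right)} = -3 - 2 = -5$)
$g{\left(-8 \right)} 46 = \left(-5\right) 46 = -230$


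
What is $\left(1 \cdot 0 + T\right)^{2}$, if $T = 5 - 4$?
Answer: $1$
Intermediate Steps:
$T = 1$ ($T = 5 - 4 = 1$)
$\left(1 \cdot 0 + T\right)^{2} = \left(1 \cdot 0 + 1\right)^{2} = \left(0 + 1\right)^{2} = 1^{2} = 1$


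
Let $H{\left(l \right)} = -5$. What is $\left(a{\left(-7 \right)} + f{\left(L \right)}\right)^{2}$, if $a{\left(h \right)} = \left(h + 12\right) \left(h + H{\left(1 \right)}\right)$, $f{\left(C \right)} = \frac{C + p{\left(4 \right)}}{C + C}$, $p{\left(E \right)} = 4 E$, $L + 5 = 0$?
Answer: $\frac{373321}{100} \approx 3733.2$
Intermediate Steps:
$L = -5$ ($L = -5 + 0 = -5$)
$f{\left(C \right)} = \frac{16 + C}{2 C}$ ($f{\left(C \right)} = \frac{C + 4 \cdot 4}{C + C} = \frac{C + 16}{2 C} = \left(16 + C\right) \frac{1}{2 C} = \frac{16 + C}{2 C}$)
$a{\left(h \right)} = \left(-5 + h\right) \left(12 + h\right)$ ($a{\left(h \right)} = \left(h + 12\right) \left(h - 5\right) = \left(12 + h\right) \left(-5 + h\right) = \left(-5 + h\right) \left(12 + h\right)$)
$\left(a{\left(-7 \right)} + f{\left(L \right)}\right)^{2} = \left(\left(-60 + \left(-7\right)^{2} + 7 \left(-7\right)\right) + \frac{16 - 5}{2 \left(-5\right)}\right)^{2} = \left(\left(-60 + 49 - 49\right) + \frac{1}{2} \left(- \frac{1}{5}\right) 11\right)^{2} = \left(-60 - \frac{11}{10}\right)^{2} = \left(- \frac{611}{10}\right)^{2} = \frac{373321}{100}$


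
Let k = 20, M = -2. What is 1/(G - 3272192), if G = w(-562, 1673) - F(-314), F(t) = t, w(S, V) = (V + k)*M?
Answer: -1/3275264 ≈ -3.0532e-7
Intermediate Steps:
w(S, V) = -40 - 2*V (w(S, V) = (V + 20)*(-2) = (20 + V)*(-2) = -40 - 2*V)
G = -3072 (G = (-40 - 2*1673) - 1*(-314) = (-40 - 3346) + 314 = -3386 + 314 = -3072)
1/(G - 3272192) = 1/(-3072 - 3272192) = 1/(-3275264) = -1/3275264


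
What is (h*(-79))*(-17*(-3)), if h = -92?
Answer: 370668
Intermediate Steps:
(h*(-79))*(-17*(-3)) = (-92*(-79))*(-17*(-3)) = 7268*51 = 370668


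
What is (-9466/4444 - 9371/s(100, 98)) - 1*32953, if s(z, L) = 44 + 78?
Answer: -2238607710/67771 ≈ -33032.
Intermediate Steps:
s(z, L) = 122
(-9466/4444 - 9371/s(100, 98)) - 1*32953 = (-9466/4444 - 9371/122) - 1*32953 = (-9466*1/4444 - 9371*1/122) - 32953 = (-4733/2222 - 9371/122) - 32953 = -5349947/67771 - 32953 = -2238607710/67771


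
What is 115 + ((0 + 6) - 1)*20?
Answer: 215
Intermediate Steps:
115 + ((0 + 6) - 1)*20 = 115 + (6 - 1)*20 = 115 + 5*20 = 115 + 100 = 215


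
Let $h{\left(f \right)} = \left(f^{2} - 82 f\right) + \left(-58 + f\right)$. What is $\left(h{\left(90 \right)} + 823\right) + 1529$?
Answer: $3104$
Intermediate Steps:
$h{\left(f \right)} = -58 + f^{2} - 81 f$
$\left(h{\left(90 \right)} + 823\right) + 1529 = \left(\left(-58 + 90^{2} - 7290\right) + 823\right) + 1529 = \left(\left(-58 + 8100 - 7290\right) + 823\right) + 1529 = \left(752 + 823\right) + 1529 = 1575 + 1529 = 3104$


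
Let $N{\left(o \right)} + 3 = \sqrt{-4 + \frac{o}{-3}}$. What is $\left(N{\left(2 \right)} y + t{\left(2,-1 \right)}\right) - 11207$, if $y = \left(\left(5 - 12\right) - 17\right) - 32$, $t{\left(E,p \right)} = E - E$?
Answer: $-11039 - \frac{56 i \sqrt{42}}{3} \approx -11039.0 - 120.97 i$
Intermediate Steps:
$N{\left(o \right)} = -3 + \sqrt{-4 - \frac{o}{3}}$ ($N{\left(o \right)} = -3 + \sqrt{-4 + \frac{o}{-3}} = -3 + \sqrt{-4 + o \left(- \frac{1}{3}\right)} = -3 + \sqrt{-4 - \frac{o}{3}}$)
$t{\left(E,p \right)} = 0$
$y = -56$ ($y = \left(-7 - 17\right) - 32 = -24 - 32 = -56$)
$\left(N{\left(2 \right)} y + t{\left(2,-1 \right)}\right) - 11207 = \left(\left(-3 + \frac{\sqrt{-36 - 6}}{3}\right) \left(-56\right) + 0\right) - 11207 = \left(\left(-3 + \frac{\sqrt{-42}}{3}\right) \left(-56\right) + 0\right) - 11207 = \left(\left(-3 + \frac{i \sqrt{42}}{3}\right) \left(-56\right) + 0\right) - 11207 = \left(\left(168 - \frac{56 i \sqrt{42}}{3}\right) + 0\right) - 11207 = \left(168 - \frac{56 i \sqrt{42}}{3}\right) - 11207 = -11039 - \frac{56 i \sqrt{42}}{3}$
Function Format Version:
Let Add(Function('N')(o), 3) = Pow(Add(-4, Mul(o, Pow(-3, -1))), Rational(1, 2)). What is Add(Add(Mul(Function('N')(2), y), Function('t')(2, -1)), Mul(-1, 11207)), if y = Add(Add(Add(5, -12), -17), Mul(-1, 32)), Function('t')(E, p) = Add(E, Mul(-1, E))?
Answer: Add(-11039, Mul(Rational(-56, 3), I, Pow(42, Rational(1, 2)))) ≈ Add(-11039., Mul(-120.97, I))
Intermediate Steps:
Function('N')(o) = Add(-3, Pow(Add(-4, Mul(Rational(-1, 3), o)), Rational(1, 2))) (Function('N')(o) = Add(-3, Pow(Add(-4, Mul(o, Pow(-3, -1))), Rational(1, 2))) = Add(-3, Pow(Add(-4, Mul(o, Rational(-1, 3))), Rational(1, 2))) = Add(-3, Pow(Add(-4, Mul(Rational(-1, 3), o)), Rational(1, 2))))
Function('t')(E, p) = 0
y = -56 (y = Add(Add(-7, -17), -32) = Add(-24, -32) = -56)
Add(Add(Mul(Function('N')(2), y), Function('t')(2, -1)), Mul(-1, 11207)) = Add(Add(Mul(Add(-3, Mul(Rational(1, 3), Pow(Add(-36, Mul(-3, 2)), Rational(1, 2)))), -56), 0), Mul(-1, 11207)) = Add(Add(Mul(Add(-3, Mul(Rational(1, 3), Pow(Add(-36, -6), Rational(1, 2)))), -56), 0), -11207) = Add(Add(Mul(Add(-3, Mul(Rational(1, 3), Pow(-42, Rational(1, 2)))), -56), 0), -11207) = Add(Add(Mul(Add(-3, Mul(Rational(1, 3), Mul(I, Pow(42, Rational(1, 2))))), -56), 0), -11207) = Add(Add(Mul(Add(-3, Mul(Rational(1, 3), I, Pow(42, Rational(1, 2)))), -56), 0), -11207) = Add(Add(Add(168, Mul(Rational(-56, 3), I, Pow(42, Rational(1, 2)))), 0), -11207) = Add(Add(168, Mul(Rational(-56, 3), I, Pow(42, Rational(1, 2)))), -11207) = Add(-11039, Mul(Rational(-56, 3), I, Pow(42, Rational(1, 2))))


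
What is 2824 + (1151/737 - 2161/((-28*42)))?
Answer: 2450540921/866712 ≈ 2827.4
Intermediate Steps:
2824 + (1151/737 - 2161/((-28*42))) = 2824 + (1151*(1/737) - 2161/(-1176)) = 2824 + (1151/737 - 2161*(-1/1176)) = 2824 + (1151/737 + 2161/1176) = 2824 + 2946233/866712 = 2450540921/866712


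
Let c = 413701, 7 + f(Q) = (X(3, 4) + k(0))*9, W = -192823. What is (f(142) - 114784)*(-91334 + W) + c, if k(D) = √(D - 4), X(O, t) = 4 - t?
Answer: 32619079888 - 5114826*I ≈ 3.2619e+10 - 5.1148e+6*I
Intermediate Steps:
k(D) = √(-4 + D)
f(Q) = -7 + 18*I (f(Q) = -7 + ((4 - 1*4) + √(-4 + 0))*9 = -7 + ((4 - 4) + √(-4))*9 = -7 + (0 + 2*I)*9 = -7 + (2*I)*9 = -7 + 18*I)
(f(142) - 114784)*(-91334 + W) + c = ((-7 + 18*I) - 114784)*(-91334 - 192823) + 413701 = (-114791 + 18*I)*(-284157) + 413701 = (32618666187 - 5114826*I) + 413701 = 32619079888 - 5114826*I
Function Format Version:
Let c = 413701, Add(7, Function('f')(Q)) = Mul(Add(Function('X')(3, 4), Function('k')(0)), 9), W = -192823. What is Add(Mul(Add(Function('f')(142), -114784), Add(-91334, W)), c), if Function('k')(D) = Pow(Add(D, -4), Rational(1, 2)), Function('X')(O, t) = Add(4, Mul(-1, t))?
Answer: Add(32619079888, Mul(-5114826, I)) ≈ Add(3.2619e+10, Mul(-5.1148e+6, I))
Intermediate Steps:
Function('k')(D) = Pow(Add(-4, D), Rational(1, 2))
Function('f')(Q) = Add(-7, Mul(18, I)) (Function('f')(Q) = Add(-7, Mul(Add(Add(4, Mul(-1, 4)), Pow(Add(-4, 0), Rational(1, 2))), 9)) = Add(-7, Mul(Add(Add(4, -4), Pow(-4, Rational(1, 2))), 9)) = Add(-7, Mul(Add(0, Mul(2, I)), 9)) = Add(-7, Mul(Mul(2, I), 9)) = Add(-7, Mul(18, I)))
Add(Mul(Add(Function('f')(142), -114784), Add(-91334, W)), c) = Add(Mul(Add(Add(-7, Mul(18, I)), -114784), Add(-91334, -192823)), 413701) = Add(Mul(Add(-114791, Mul(18, I)), -284157), 413701) = Add(Add(32618666187, Mul(-5114826, I)), 413701) = Add(32619079888, Mul(-5114826, I))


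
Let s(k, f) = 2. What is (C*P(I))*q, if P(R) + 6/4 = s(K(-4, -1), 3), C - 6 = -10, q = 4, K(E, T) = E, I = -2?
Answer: -8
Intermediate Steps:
C = -4 (C = 6 - 10 = -4)
P(R) = ½ (P(R) = -3/2 + 2 = ½)
(C*P(I))*q = -4*½*4 = -2*4 = -8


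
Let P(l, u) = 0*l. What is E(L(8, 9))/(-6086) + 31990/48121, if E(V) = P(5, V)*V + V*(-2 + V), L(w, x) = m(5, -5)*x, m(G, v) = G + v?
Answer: 31990/48121 ≈ 0.66478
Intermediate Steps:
P(l, u) = 0
L(w, x) = 0 (L(w, x) = (5 - 5)*x = 0*x = 0)
E(V) = V*(-2 + V) (E(V) = 0*V + V*(-2 + V) = 0 + V*(-2 + V) = V*(-2 + V))
E(L(8, 9))/(-6086) + 31990/48121 = (0*(-2 + 0))/(-6086) + 31990/48121 = (0*(-2))*(-1/6086) + 31990*(1/48121) = 0*(-1/6086) + 31990/48121 = 0 + 31990/48121 = 31990/48121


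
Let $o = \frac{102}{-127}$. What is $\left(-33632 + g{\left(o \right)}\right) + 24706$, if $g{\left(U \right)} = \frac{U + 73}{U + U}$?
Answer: $- \frac{1830073}{204} \approx -8970.9$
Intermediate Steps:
$o = - \frac{102}{127}$ ($o = 102 \left(- \frac{1}{127}\right) = - \frac{102}{127} \approx -0.80315$)
$g{\left(U \right)} = \frac{73 + U}{2 U}$
$\left(-33632 + g{\left(o \right)}\right) + 24706 = \left(-33632 + \frac{73 - \frac{102}{127}}{2 \left(- \frac{102}{127}\right)}\right) + 24706 = \left(-33632 + \frac{1}{2} \left(- \frac{127}{102}\right) \frac{9169}{127}\right) + 24706 = \left(-33632 - \frac{9169}{204}\right) + 24706 = - \frac{6870097}{204} + 24706 = - \frac{1830073}{204}$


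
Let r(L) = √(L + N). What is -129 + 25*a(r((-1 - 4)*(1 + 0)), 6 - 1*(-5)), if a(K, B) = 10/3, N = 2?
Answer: -137/3 ≈ -45.667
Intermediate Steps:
r(L) = √(2 + L) (r(L) = √(L + 2) = √(2 + L))
a(K, B) = 10/3 (a(K, B) = 10*(⅓) = 10/3)
-129 + 25*a(r((-1 - 4)*(1 + 0)), 6 - 1*(-5)) = -129 + 25*(10/3) = -129 + 250/3 = -137/3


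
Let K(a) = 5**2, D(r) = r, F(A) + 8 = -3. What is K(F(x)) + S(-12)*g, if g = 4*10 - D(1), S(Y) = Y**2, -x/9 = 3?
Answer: 5641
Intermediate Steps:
x = -27 (x = -9*3 = -27)
F(A) = -11 (F(A) = -8 - 3 = -11)
K(a) = 25
g = 39 (g = 4*10 - 1*1 = 40 - 1 = 39)
K(F(x)) + S(-12)*g = 25 + (-12)**2*39 = 25 + 144*39 = 25 + 5616 = 5641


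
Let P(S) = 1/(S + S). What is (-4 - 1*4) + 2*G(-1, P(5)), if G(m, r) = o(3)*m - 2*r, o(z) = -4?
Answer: -⅖ ≈ -0.40000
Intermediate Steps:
P(S) = 1/(2*S)
G(m, r) = -4*m - 2*r
(-4 - 1*4) + 2*G(-1, P(5)) = (-4 - 1*4) + 2*(-4*(-1) - 1/5) = (-4 - 4) + 2*(4 - 1/5) = -8 + 2*(4 - 2*⅒) = -8 + 2*(4 - ⅕) = -8 + 2*(19/5) = -8 + 38/5 = -⅖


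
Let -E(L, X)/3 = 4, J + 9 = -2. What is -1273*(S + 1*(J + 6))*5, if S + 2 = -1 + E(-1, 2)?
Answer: 127300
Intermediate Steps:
J = -11 (J = -9 - 2 = -11)
E(L, X) = -12 (E(L, X) = -3*4 = -12)
S = -15 (S = -2 + (-1 - 12) = -2 - 13 = -15)
-1273*(S + 1*(J + 6))*5 = -1273*(-15 + 1*(-11 + 6))*5 = -1273*(-15 + 1*(-5))*5 = -1273*(-15 - 5)*5 = -(-25460)*5 = -1273*(-100) = 127300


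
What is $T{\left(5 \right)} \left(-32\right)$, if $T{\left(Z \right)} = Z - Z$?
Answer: $0$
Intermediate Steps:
$T{\left(Z \right)} = 0$
$T{\left(5 \right)} \left(-32\right) = 0 \left(-32\right) = 0$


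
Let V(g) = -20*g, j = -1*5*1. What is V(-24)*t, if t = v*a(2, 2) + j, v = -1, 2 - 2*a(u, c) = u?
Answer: -2400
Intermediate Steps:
j = -5 (j = -5*1 = -5)
a(u, c) = 1 - u/2
t = -5 (t = -(1 - 1/2*2) - 5 = -(1 - 1) - 5 = -1*0 - 5 = 0 - 5 = -5)
V(-24)*t = -20*(-24)*(-5) = 480*(-5) = -2400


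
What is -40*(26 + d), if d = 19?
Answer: -1800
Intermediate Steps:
-40*(26 + d) = -40*(26 + 19) = -40*45 = -1800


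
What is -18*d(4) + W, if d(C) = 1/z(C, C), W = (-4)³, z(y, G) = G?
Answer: -137/2 ≈ -68.500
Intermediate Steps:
W = -64
d(C) = 1/C
-18*d(4) + W = -18/4 - 64 = -18*¼ - 64 = -9/2 - 64 = -137/2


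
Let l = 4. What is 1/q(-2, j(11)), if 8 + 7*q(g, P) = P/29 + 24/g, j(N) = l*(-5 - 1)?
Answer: -203/604 ≈ -0.33609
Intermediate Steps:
j(N) = -24 (j(N) = 4*(-5 - 1) = 4*(-6) = -24)
q(g, P) = -8/7 + P/203 + 24/(7*g) (q(g, P) = -8/7 + (P/29 + 24/g)/7 = -8/7 + (24/g + P/29)/7 = -8/7 + (P/203 + 24/(7*g)) = -8/7 + P/203 + 24/(7*g))
1/q(-2, j(11)) = 1/((1/203)*(696 - 2*(-232 - 24))/(-2)) = 1/((1/203)*(-1/2)*(696 - 2*(-256))) = 1/((1/203)*(-1/2)*(696 + 512)) = 1/((1/203)*(-1/2)*1208) = 1/(-604/203) = -203/604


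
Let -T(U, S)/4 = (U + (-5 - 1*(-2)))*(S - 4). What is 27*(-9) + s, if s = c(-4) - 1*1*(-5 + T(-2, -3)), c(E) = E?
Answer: -102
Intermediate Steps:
T(U, S) = -4*(-4 + S)*(-3 + U) (T(U, S) = -4*(U + (-5 - 1*(-2)))*(S - 4) = -4*(U + (-5 + 2))*(-4 + S) = -4*(U - 3)*(-4 + S) = -4*(-3 + U)*(-4 + S) = -4*(-4 + S)*(-3 + U))
s = 141 (s = -4 - 1*1*(-5 + (-48 + 12*(-3) + 16*(-2) - 4*(-3)*(-2))) = -4 - (-5 + (-48 - 36 - 32 - 24)) = -4 - (-5 - 140) = -4 - (-145) = -4 - 1*(-145) = -4 + 145 = 141)
27*(-9) + s = 27*(-9) + 141 = -243 + 141 = -102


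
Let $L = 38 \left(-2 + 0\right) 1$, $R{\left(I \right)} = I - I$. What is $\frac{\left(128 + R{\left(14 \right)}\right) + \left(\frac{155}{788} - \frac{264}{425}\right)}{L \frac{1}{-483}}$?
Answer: $\frac{20636195769}{25452400} \approx 810.78$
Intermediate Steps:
$R{\left(I \right)} = 0$
$L = -76$ ($L = 38 \left(\left(-2\right) 1\right) = 38 \left(-2\right) = -76$)
$\frac{\left(128 + R{\left(14 \right)}\right) + \left(\frac{155}{788} - \frac{264}{425}\right)}{L \frac{1}{-483}} = \frac{\left(128 + 0\right) + \left(\frac{155}{788} - \frac{264}{425}\right)}{\left(-76\right) \frac{1}{-483}} = \frac{128 + \left(155 \cdot \frac{1}{788} - \frac{264}{425}\right)}{\left(-76\right) \left(- \frac{1}{483}\right)} = \frac{128 + \left(\frac{155}{788} - \frac{264}{425}\right)}{\frac{76}{483}} = \left(128 - \frac{142157}{334900}\right) \frac{483}{76} = \frac{42725043}{334900} \cdot \frac{483}{76} = \frac{20636195769}{25452400}$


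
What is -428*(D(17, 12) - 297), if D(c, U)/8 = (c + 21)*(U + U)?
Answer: -2995572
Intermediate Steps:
D(c, U) = 16*U*(21 + c) (D(c, U) = 8*((c + 21)*(U + U)) = 8*((21 + c)*(2*U)) = 8*(2*U*(21 + c)) = 16*U*(21 + c))
-428*(D(17, 12) - 297) = -428*(16*12*(21 + 17) - 297) = -428*(16*12*38 - 297) = -428*(7296 - 297) = -428*6999 = -2995572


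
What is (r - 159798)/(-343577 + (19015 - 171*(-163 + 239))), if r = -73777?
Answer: 233575/337558 ≈ 0.69196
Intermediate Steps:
(r - 159798)/(-343577 + (19015 - 171*(-163 + 239))) = (-73777 - 159798)/(-343577 + (19015 - 171*(-163 + 239))) = -233575/(-343577 + (19015 - 171*76)) = -233575/(-343577 + (19015 - 1*12996)) = -233575/(-343577 + (19015 - 12996)) = -233575/(-343577 + 6019) = -233575/(-337558) = -233575*(-1/337558) = 233575/337558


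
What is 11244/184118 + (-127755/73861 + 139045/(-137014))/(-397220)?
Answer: 4520445158070799589/74012910756634136584 ≈ 0.061076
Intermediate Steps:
11244/184118 + (-127755/73861 + 139045/(-137014))/(-397220) = 11244*(1/184118) + (-127755*1/73861 + 139045*(-1/137014))*(-1/397220) = 5622/92059 + (-127755/73861 - 139045/137014)*(-1/397220) = 5622/92059 - 27774226315/10119991054*(-1/397220) = 5622/92059 + 5554845263/803972569293976 = 4520445158070799589/74012910756634136584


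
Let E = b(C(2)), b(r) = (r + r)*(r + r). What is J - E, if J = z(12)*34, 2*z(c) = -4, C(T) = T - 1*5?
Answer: -104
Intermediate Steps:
C(T) = -5 + T (C(T) = T - 5 = -5 + T)
z(c) = -2 (z(c) = (½)*(-4) = -2)
b(r) = 4*r² (b(r) = (2*r)*(2*r) = 4*r²)
E = 36 (E = 4*(-5 + 2)² = 4*(-3)² = 4*9 = 36)
J = -68 (J = -2*34 = -68)
J - E = -68 - 1*36 = -68 - 36 = -104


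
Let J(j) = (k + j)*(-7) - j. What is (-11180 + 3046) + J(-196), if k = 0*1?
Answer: -6566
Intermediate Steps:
k = 0
J(j) = -8*j (J(j) = (0 + j)*(-7) - j = j*(-7) - j = -7*j - j = -8*j)
(-11180 + 3046) + J(-196) = (-11180 + 3046) - 8*(-196) = -8134 + 1568 = -6566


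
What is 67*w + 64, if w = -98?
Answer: -6502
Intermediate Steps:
67*w + 64 = 67*(-98) + 64 = -6566 + 64 = -6502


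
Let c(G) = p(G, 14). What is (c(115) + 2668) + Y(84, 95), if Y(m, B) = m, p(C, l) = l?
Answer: 2766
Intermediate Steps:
c(G) = 14
(c(115) + 2668) + Y(84, 95) = (14 + 2668) + 84 = 2682 + 84 = 2766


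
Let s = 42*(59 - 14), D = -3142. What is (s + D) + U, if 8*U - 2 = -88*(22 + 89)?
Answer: -9891/4 ≈ -2472.8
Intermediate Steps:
s = 1890 (s = 42*45 = 1890)
U = -4883/4 (U = ¼ + (-88*(22 + 89))/8 = ¼ + (-88*111)/8 = ¼ + (⅛)*(-9768) = ¼ - 1221 = -4883/4 ≈ -1220.8)
(s + D) + U = (1890 - 3142) - 4883/4 = -1252 - 4883/4 = -9891/4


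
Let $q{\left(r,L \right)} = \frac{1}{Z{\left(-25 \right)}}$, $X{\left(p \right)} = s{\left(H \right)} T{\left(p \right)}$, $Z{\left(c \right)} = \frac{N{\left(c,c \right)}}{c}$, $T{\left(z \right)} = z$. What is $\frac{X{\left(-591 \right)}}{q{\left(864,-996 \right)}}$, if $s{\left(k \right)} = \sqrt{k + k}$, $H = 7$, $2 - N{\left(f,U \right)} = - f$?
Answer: $- \frac{13593 \sqrt{14}}{25} \approx -2034.4$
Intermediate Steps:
$N{\left(f,U \right)} = 2 + f$ ($N{\left(f,U \right)} = 2 - - f = 2 + f$)
$Z{\left(c \right)} = \frac{2 + c}{c}$
$s{\left(k \right)} = \sqrt{2} \sqrt{k}$ ($s{\left(k \right)} = \sqrt{2 k} = \sqrt{2} \sqrt{k}$)
$X{\left(p \right)} = p \sqrt{14}$ ($X{\left(p \right)} = \sqrt{2} \sqrt{7} p = \sqrt{14} p = p \sqrt{14}$)
$q{\left(r,L \right)} = \frac{25}{23}$ ($q{\left(r,L \right)} = \frac{1}{\frac{1}{-25} \left(2 - 25\right)} = \frac{1}{\left(- \frac{1}{25}\right) \left(-23\right)} = \frac{1}{\frac{23}{25}} = \frac{25}{23}$)
$\frac{X{\left(-591 \right)}}{q{\left(864,-996 \right)}} = \frac{\left(-591\right) \sqrt{14}}{\frac{25}{23}} = - 591 \sqrt{14} \cdot \frac{23}{25} = - \frac{13593 \sqrt{14}}{25}$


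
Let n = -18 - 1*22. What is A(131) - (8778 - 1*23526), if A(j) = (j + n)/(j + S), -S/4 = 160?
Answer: 7506641/509 ≈ 14748.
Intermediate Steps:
n = -40 (n = -18 - 22 = -40)
S = -640 (S = -4*160 = -640)
A(j) = (-40 + j)/(-640 + j) (A(j) = (j - 40)/(j - 640) = (-40 + j)/(-640 + j))
A(131) - (8778 - 1*23526) = (-40 + 131)/(-640 + 131) - (8778 - 1*23526) = 91/(-509) - (8778 - 23526) = -1/509*91 - 1*(-14748) = -91/509 + 14748 = 7506641/509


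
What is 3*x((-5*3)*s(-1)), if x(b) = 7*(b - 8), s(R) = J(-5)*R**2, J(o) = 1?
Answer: -483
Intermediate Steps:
s(R) = R**2 (s(R) = 1*R**2 = R**2)
x(b) = -56 + 7*b (x(b) = 7*(-8 + b) = -56 + 7*b)
3*x((-5*3)*s(-1)) = 3*(-56 + 7*(-5*3*(-1)**2)) = 3*(-56 + 7*(-15*1)) = 3*(-56 + 7*(-15)) = 3*(-56 - 105) = 3*(-161) = -483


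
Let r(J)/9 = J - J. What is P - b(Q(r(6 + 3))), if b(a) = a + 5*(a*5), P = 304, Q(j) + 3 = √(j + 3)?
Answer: 382 - 26*√3 ≈ 336.97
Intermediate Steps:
r(J) = 0 (r(J) = 9*(J - J) = 9*0 = 0)
Q(j) = -3 + √(3 + j) (Q(j) = -3 + √(j + 3) = -3 + √(3 + j))
b(a) = 26*a (b(a) = a + 5*(5*a) = a + 25*a = 26*a)
P - b(Q(r(6 + 3))) = 304 - 26*(-3 + √(3 + 0)) = 304 - 26*(-3 + √3) = 304 - (-78 + 26*√3) = 304 + (78 - 26*√3) = 382 - 26*√3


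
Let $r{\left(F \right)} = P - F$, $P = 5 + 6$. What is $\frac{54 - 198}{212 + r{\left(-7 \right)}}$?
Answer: $- \frac{72}{115} \approx -0.62609$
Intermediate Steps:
$P = 11$
$r{\left(F \right)} = 11 - F$
$\frac{54 - 198}{212 + r{\left(-7 \right)}} = \frac{54 - 198}{212 + \left(11 - -7\right)} = - \frac{144}{212 + \left(11 + 7\right)} = - \frac{144}{212 + 18} = - \frac{144}{230} = \left(-144\right) \frac{1}{230} = - \frac{72}{115}$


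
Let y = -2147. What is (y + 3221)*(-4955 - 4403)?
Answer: -10050492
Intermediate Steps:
(y + 3221)*(-4955 - 4403) = (-2147 + 3221)*(-4955 - 4403) = 1074*(-9358) = -10050492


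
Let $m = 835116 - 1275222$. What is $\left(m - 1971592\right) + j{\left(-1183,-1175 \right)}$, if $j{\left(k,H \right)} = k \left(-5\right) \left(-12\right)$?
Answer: $-2482678$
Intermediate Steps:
$m = -440106$
$j{\left(k,H \right)} = 60 k$ ($j{\left(k,H \right)} = - 5 k \left(-12\right) = 60 k$)
$\left(m - 1971592\right) + j{\left(-1183,-1175 \right)} = \left(-440106 - 1971592\right) + 60 \left(-1183\right) = -2411698 - 70980 = -2482678$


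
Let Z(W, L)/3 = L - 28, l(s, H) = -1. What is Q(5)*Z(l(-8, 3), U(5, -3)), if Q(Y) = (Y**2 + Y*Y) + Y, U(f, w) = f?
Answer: -3795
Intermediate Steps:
Z(W, L) = -84 + 3*L (Z(W, L) = 3*(L - 28) = 3*(-28 + L) = -84 + 3*L)
Q(Y) = Y + 2*Y**2 (Q(Y) = (Y**2 + Y**2) + Y = 2*Y**2 + Y = Y + 2*Y**2)
Q(5)*Z(l(-8, 3), U(5, -3)) = (5*(1 + 2*5))*(-84 + 3*5) = (5*(1 + 10))*(-84 + 15) = (5*11)*(-69) = 55*(-69) = -3795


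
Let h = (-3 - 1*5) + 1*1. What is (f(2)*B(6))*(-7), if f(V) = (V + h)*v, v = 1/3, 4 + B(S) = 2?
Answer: -70/3 ≈ -23.333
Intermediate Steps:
B(S) = -2 (B(S) = -4 + 2 = -2)
h = -7 (h = (-3 - 5) + 1 = -8 + 1 = -7)
v = ⅓ ≈ 0.33333
f(V) = -7/3 + V/3 (f(V) = (V - 7)*(⅓) = (-7 + V)*(⅓) = -7/3 + V/3)
(f(2)*B(6))*(-7) = ((-7/3 + (⅓)*2)*(-2))*(-7) = ((-7/3 + ⅔)*(-2))*(-7) = -5/3*(-2)*(-7) = (10/3)*(-7) = -70/3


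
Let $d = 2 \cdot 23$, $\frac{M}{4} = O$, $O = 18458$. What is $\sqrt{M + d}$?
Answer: $\sqrt{73878} \approx 271.81$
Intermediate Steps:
$M = 73832$ ($M = 4 \cdot 18458 = 73832$)
$d = 46$
$\sqrt{M + d} = \sqrt{73832 + 46} = \sqrt{73878}$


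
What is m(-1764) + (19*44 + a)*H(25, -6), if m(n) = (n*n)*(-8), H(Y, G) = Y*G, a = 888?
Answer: -25152168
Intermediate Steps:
H(Y, G) = G*Y
m(n) = -8*n² (m(n) = n²*(-8) = -8*n²)
m(-1764) + (19*44 + a)*H(25, -6) = -8*(-1764)² + (19*44 + 888)*(-6*25) = -8*3111696 + (836 + 888)*(-150) = -24893568 + 1724*(-150) = -24893568 - 258600 = -25152168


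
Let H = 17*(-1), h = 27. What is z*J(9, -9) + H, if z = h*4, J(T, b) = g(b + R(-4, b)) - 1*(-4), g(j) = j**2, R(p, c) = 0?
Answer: 9163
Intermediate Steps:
J(T, b) = 4 + b**2 (J(T, b) = (b + 0)**2 - 1*(-4) = b**2 + 4 = 4 + b**2)
H = -17
z = 108 (z = 27*4 = 108)
z*J(9, -9) + H = 108*(4 + (-9)**2) - 17 = 108*(4 + 81) - 17 = 108*85 - 17 = 9180 - 17 = 9163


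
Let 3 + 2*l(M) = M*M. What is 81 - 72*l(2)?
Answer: 45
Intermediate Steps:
l(M) = -3/2 + M²/2 (l(M) = -3/2 + (M*M)/2 = -3/2 + M²/2)
81 - 72*l(2) = 81 - 72*(-3/2 + (½)*2²) = 81 - 72*(-3/2 + (½)*4) = 81 - 72*(-3/2 + 2) = 81 - 72*½ = 81 - 36 = 45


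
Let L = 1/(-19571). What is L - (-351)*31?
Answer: 212952050/19571 ≈ 10881.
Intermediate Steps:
L = -1/19571 ≈ -5.1096e-5
L - (-351)*31 = -1/19571 - (-351)*31 = -1/19571 - 1*(-10881) = -1/19571 + 10881 = 212952050/19571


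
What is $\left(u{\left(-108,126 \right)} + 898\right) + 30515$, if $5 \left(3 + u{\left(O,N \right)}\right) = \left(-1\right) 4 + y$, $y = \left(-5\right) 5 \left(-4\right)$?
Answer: $\frac{157146}{5} \approx 31429.0$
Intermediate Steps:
$y = 100$ ($y = \left(-25\right) \left(-4\right) = 100$)
$u{\left(O,N \right)} = \frac{81}{5}$ ($u{\left(O,N \right)} = -3 + \frac{\left(-1\right) 4 + 100}{5} = -3 + \frac{-4 + 100}{5} = -3 + \frac{1}{5} \cdot 96 = -3 + \frac{96}{5} = \frac{81}{5}$)
$\left(u{\left(-108,126 \right)} + 898\right) + 30515 = \left(\frac{81}{5} + 898\right) + 30515 = \frac{4571}{5} + 30515 = \frac{157146}{5}$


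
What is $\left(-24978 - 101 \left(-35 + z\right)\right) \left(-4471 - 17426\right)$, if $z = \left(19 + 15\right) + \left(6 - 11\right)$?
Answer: $533673684$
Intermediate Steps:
$z = 29$ ($z = 34 + \left(6 - 11\right) = 34 - 5 = 29$)
$\left(-24978 - 101 \left(-35 + z\right)\right) \left(-4471 - 17426\right) = \left(-24978 - 101 \left(-35 + 29\right)\right) \left(-4471 - 17426\right) = \left(-24978 - -606\right) \left(-21897\right) = \left(-24978 + 606\right) \left(-21897\right) = \left(-24372\right) \left(-21897\right) = 533673684$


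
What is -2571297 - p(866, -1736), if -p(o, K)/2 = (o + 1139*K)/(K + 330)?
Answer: -1805645353/703 ≈ -2.5685e+6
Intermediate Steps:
p(o, K) = -2*(o + 1139*K)/(330 + K) (p(o, K) = -2*(o + 1139*K)/(K + 330) = -2*(o + 1139*K)/(330 + K))
-2571297 - p(866, -1736) = -2571297 - 2*(-1*866 - 1139*(-1736))/(330 - 1736) = -2571297 - 2*(-866 + 1977304)/(-1406) = -2571297 - 2*(-1)*1976438/1406 = -2571297 - 1*(-1976438/703) = -2571297 + 1976438/703 = -1805645353/703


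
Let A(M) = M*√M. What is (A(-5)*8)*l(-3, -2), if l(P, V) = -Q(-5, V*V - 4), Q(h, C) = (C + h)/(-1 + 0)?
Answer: 200*I*√5 ≈ 447.21*I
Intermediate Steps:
A(M) = M^(3/2)
Q(h, C) = -C - h (Q(h, C) = (C + h)/(-1) = (C + h)*(-1) = -C - h)
l(P, V) = -9 + V² (l(P, V) = -(-(V*V - 4) - 1*(-5)) = -(-(V² - 4) + 5) = -(-(-4 + V²) + 5) = -((4 - V²) + 5) = -(9 - V²) = -9 + V²)
(A(-5)*8)*l(-3, -2) = ((-5)^(3/2)*8)*(-9 + (-2)²) = (-5*I*√5*8)*(-9 + 4) = -40*I*√5*(-5) = 200*I*√5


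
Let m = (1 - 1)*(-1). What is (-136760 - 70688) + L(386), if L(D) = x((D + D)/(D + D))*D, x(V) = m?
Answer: -207448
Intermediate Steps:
m = 0 (m = 0*(-1) = 0)
x(V) = 0
L(D) = 0 (L(D) = 0*D = 0)
(-136760 - 70688) + L(386) = (-136760 - 70688) + 0 = -207448 + 0 = -207448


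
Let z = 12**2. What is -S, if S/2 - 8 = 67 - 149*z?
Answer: 42762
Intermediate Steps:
z = 144
S = -42762 (S = 16 + 2*(67 - 149*144) = 16 + 2*(67 - 21456) = 16 + 2*(-21389) = 16 - 42778 = -42762)
-S = -1*(-42762) = 42762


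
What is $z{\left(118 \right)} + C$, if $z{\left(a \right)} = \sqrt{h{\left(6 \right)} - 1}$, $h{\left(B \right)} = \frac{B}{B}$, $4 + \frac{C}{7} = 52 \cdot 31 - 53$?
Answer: $10885$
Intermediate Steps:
$C = 10885$ ($C = -28 + 7 \left(52 \cdot 31 - 53\right) = -28 + 7 \left(1612 - 53\right) = -28 + 7 \cdot 1559 = -28 + 10913 = 10885$)
$h{\left(B \right)} = 1$
$z{\left(a \right)} = 0$ ($z{\left(a \right)} = \sqrt{1 - 1} = \sqrt{0} = 0$)
$z{\left(118 \right)} + C = 0 + 10885 = 10885$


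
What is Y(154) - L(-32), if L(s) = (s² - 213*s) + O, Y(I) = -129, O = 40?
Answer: -8009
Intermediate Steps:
L(s) = 40 + s² - 213*s (L(s) = (s² - 213*s) + 40 = 40 + s² - 213*s)
Y(154) - L(-32) = -129 - (40 + (-32)² - 213*(-32)) = -129 - (40 + 1024 + 6816) = -129 - 1*7880 = -129 - 7880 = -8009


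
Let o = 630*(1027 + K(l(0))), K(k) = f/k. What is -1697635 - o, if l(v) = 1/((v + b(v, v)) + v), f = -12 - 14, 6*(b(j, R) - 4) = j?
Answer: -2279125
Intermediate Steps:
b(j, R) = 4 + j/6
f = -26
l(v) = 1/(4 + 13*v/6) (l(v) = 1/((v + (4 + v/6)) + v) = 1/((4 + 7*v/6) + v) = 1/(4 + 13*v/6))
K(k) = -26/k
o = 581490 (o = 630*(1027 - 26/(6/(24 + 13*0))) = 630*(1027 - 26/(6/(24 + 0))) = 630*(1027 - 26/(6/24)) = 630*(1027 - 26/(6*(1/24))) = 630*(1027 - 26/1/4) = 630*(1027 - 26*4) = 630*(1027 - 104) = 630*923 = 581490)
-1697635 - o = -1697635 - 1*581490 = -1697635 - 581490 = -2279125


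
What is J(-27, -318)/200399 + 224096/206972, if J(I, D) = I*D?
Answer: 11671418974/10369245457 ≈ 1.1256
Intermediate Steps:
J(I, D) = D*I
J(-27, -318)/200399 + 224096/206972 = -318*(-27)/200399 + 224096/206972 = 8586*(1/200399) + 224096*(1/206972) = 8586/200399 + 56024/51743 = 11671418974/10369245457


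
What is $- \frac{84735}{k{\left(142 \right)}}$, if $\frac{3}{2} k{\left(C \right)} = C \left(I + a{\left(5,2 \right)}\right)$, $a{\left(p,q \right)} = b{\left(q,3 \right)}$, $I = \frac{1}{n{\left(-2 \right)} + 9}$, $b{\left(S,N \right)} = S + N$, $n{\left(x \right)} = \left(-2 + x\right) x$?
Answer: $- \frac{4321485}{24424} \approx -176.94$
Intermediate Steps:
$n{\left(x \right)} = x \left(-2 + x\right)$
$b{\left(S,N \right)} = N + S$
$I = \frac{1}{17}$ ($I = \frac{1}{- 2 \left(-2 - 2\right) + 9} = \frac{1}{\left(-2\right) \left(-4\right) + 9} = \frac{1}{8 + 9} = \frac{1}{17} \approx 0.058824$)
$a{\left(p,q \right)} = 3 + q$
$k{\left(C \right)} = \frac{172 C}{51}$ ($k{\left(C \right)} = \frac{2 C \left(\frac{1}{17} + \left(3 + 2\right)\right)}{3} = \frac{2 C \left(\frac{1}{17} + 5\right)}{3} = \frac{2 C \frac{86}{17}}{3} = \frac{2 \frac{86 C}{17}}{3} = \frac{172 C}{51}$)
$- \frac{84735}{k{\left(142 \right)}} = - \frac{84735}{\frac{172}{51} \cdot 142} = - \frac{84735}{\frac{24424}{51}} = \left(-84735\right) \frac{51}{24424} = - \frac{4321485}{24424}$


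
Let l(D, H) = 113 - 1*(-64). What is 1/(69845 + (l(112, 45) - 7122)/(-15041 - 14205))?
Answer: 29246/2042693815 ≈ 1.4317e-5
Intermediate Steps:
l(D, H) = 177 (l(D, H) = 113 + 64 = 177)
1/(69845 + (l(112, 45) - 7122)/(-15041 - 14205)) = 1/(69845 + (177 - 7122)/(-15041 - 14205)) = 1/(69845 - 6945/(-29246)) = 1/(69845 - 6945*(-1/29246)) = 1/(69845 + 6945/29246) = 1/(2042693815/29246) = 29246/2042693815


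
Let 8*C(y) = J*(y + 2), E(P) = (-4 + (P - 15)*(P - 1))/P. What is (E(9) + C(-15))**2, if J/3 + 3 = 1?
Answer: 20449/1296 ≈ 15.779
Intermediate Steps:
J = -6 (J = -9 + 3*1 = -9 + 3 = -6)
E(P) = (-4 + (-1 + P)*(-15 + P))/P (E(P) = (-4 + (-15 + P)*(-1 + P))/P = (-4 + (-1 + P)*(-15 + P))/P)
C(y) = -3/2 - 3*y/4 (C(y) = (-6*(y + 2))/8 = (-6*(2 + y))/8 = (-12 - 6*y)/8 = -3/2 - 3*y/4)
(E(9) + C(-15))**2 = ((-16 + 9 + 11/9) + (-3/2 - 3/4*(-15)))**2 = ((-16 + 9 + 11*(1/9)) + (-3/2 + 45/4))**2 = ((-16 + 9 + 11/9) + 39/4)**2 = (-52/9 + 39/4)**2 = (143/36)**2 = 20449/1296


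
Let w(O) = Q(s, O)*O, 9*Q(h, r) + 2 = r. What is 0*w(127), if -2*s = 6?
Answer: 0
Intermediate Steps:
s = -3 (s = -½*6 = -3)
Q(h, r) = -2/9 + r/9
w(O) = O*(-2/9 + O/9) (w(O) = (-2/9 + O/9)*O = O*(-2/9 + O/9))
0*w(127) = 0*((⅑)*127*(-2 + 127)) = 0*((⅑)*127*125) = 0*(15875/9) = 0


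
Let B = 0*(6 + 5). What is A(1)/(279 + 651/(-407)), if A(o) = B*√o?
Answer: 0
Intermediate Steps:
B = 0 (B = 0*11 = 0)
A(o) = 0 (A(o) = 0*√o = 0)
A(1)/(279 + 651/(-407)) = 0/(279 + 651/(-407)) = 0/(279 + 651*(-1/407)) = 0/(279 - 651/407) = 0/(112902/407) = (407/112902)*0 = 0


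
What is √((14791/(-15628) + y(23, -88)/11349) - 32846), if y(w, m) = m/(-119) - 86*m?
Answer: I*√406442958299536219014317/3517683078 ≈ 181.24*I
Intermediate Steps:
y(w, m) = -10235*m/119 (y(w, m) = -m/119 - 86*m = -10235*m/119)
√((14791/(-15628) + y(23, -88)/11349) - 32846) = √((14791/(-15628) - 10235/119*(-88)/11349) - 32846) = √((14791*(-1/15628) + (900680/119)*(1/11349)) - 32846) = √((-14791/15628 + 900680/1350531) - 32846) = √(-5899876981/21106098468 - 32846) = √(-693256810156909/21106098468) = I*√406442958299536219014317/3517683078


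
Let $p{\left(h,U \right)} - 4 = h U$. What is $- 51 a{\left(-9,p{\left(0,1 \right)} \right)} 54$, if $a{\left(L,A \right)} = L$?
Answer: $24786$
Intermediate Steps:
$p{\left(h,U \right)} = 4 + U h$ ($p{\left(h,U \right)} = 4 + h U = 4 + U h$)
$- 51 a{\left(-9,p{\left(0,1 \right)} \right)} 54 = \left(-51\right) \left(-9\right) 54 = 459 \cdot 54 = 24786$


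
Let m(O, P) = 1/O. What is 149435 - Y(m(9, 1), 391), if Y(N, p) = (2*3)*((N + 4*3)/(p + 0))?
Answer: 175287037/1173 ≈ 1.4943e+5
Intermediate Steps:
Y(N, p) = 6*(12 + N)/p (Y(N, p) = 6*((N + 12)/p) = 6*((12 + N)/p) = 6*(12 + N)/p)
149435 - Y(m(9, 1), 391) = 149435 - 6*(12 + 1/9)/391 = 149435 - 6*109/(391*9) = 149435 - 1*218/1173 = 149435 - 218/1173 = 175287037/1173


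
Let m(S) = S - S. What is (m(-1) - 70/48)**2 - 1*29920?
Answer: -17232695/576 ≈ -29918.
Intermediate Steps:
m(S) = 0
(m(-1) - 70/48)**2 - 1*29920 = (0 - 70/48)**2 - 1*29920 = (0 - 70*1/48)**2 - 29920 = (0 - 35/24)**2 - 29920 = (-35/24)**2 - 29920 = 1225/576 - 29920 = -17232695/576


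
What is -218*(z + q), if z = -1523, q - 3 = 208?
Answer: 286016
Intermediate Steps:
q = 211 (q = 3 + 208 = 211)
-218*(z + q) = -218*(-1523 + 211) = -218*(-1312) = 286016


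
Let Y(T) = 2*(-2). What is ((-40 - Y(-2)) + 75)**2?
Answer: 1521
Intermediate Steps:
Y(T) = -4
((-40 - Y(-2)) + 75)**2 = ((-40 - 1*(-4)) + 75)**2 = ((-40 + 4) + 75)**2 = (-36 + 75)**2 = 39**2 = 1521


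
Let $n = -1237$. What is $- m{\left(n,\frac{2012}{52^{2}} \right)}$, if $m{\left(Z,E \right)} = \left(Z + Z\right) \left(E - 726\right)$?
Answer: $- \frac{606467701}{338} \approx -1.7943 \cdot 10^{6}$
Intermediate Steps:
$m{\left(Z,E \right)} = 2 Z \left(-726 + E\right)$
$- m{\left(n,\frac{2012}{52^{2}} \right)} = - 2 \left(-1237\right) \left(-726 + \frac{2012}{52^{2}}\right) = - 2 \left(-1237\right) \left(-726 + \frac{2012}{2704}\right) = - 2 \left(-1237\right) \left(-726 + 2012 \cdot \frac{1}{2704}\right) = - 2 \left(-1237\right) \left(-726 + \frac{503}{676}\right) = - \frac{2 \left(-1237\right) \left(-490273\right)}{676} = \left(-1\right) \frac{606467701}{338} = - \frac{606467701}{338}$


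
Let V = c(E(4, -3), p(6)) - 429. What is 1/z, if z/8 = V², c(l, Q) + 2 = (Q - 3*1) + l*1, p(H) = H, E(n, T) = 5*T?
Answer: 1/1569992 ≈ 6.3695e-7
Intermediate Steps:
c(l, Q) = -5 + Q + l (c(l, Q) = -2 + ((Q - 3*1) + l*1) = -2 + ((Q - 3) + l) = -2 + ((-3 + Q) + l) = -2 + (-3 + Q + l) = -5 + Q + l)
V = -443 (V = (-5 + 6 + 5*(-3)) - 429 = (-5 + 6 - 15) - 429 = -14 - 429 = -443)
z = 1569992 (z = 8*(-443)² = 8*196249 = 1569992)
1/z = 1/1569992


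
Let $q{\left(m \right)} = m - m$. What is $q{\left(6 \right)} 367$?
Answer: $0$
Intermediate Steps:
$q{\left(m \right)} = 0$
$q{\left(6 \right)} 367 = 0 \cdot 367 = 0$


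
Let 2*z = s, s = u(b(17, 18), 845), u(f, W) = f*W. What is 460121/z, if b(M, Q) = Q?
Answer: 460121/7605 ≈ 60.502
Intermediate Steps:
u(f, W) = W*f
s = 15210 (s = 845*18 = 15210)
z = 7605 (z = (1/2)*15210 = 7605)
460121/z = 460121/7605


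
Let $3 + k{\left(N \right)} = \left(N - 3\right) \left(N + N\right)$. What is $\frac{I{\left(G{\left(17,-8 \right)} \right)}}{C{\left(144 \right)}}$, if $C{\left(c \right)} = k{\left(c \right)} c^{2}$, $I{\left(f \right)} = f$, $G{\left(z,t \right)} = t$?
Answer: $- \frac{1}{105248160} \approx -9.5013 \cdot 10^{-9}$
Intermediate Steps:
$k{\left(N \right)} = -3 + 2 N \left(-3 + N\right)$ ($k{\left(N \right)} = -3 + \left(N - 3\right) \left(N + N\right) = -3 + \left(-3 + N\right) 2 N = -3 + 2 N \left(-3 + N\right)$)
$C{\left(c \right)} = c^{2} \left(-3 - 6 c + 2 c^{2}\right)$ ($C{\left(c \right)} = \left(-3 - 6 c + 2 c^{2}\right) c^{2} = c^{2} \left(-3 - 6 c + 2 c^{2}\right)$)
$\frac{I{\left(G{\left(17,-8 \right)} \right)}}{C{\left(144 \right)}} = - \frac{8}{144^{2} \left(-3 - 864 + 2 \cdot 144^{2}\right)} = - \frac{8}{20736 \left(-3 - 864 + 2 \cdot 20736\right)} = - \frac{8}{20736 \left(-3 - 864 + 41472\right)} = - \frac{8}{20736 \cdot 40605} = - \frac{8}{841985280} = \left(-8\right) \frac{1}{841985280} = - \frac{1}{105248160}$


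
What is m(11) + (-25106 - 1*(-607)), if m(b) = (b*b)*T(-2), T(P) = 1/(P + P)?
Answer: -98117/4 ≈ -24529.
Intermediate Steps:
T(P) = 1/(2*P)
m(b) = -b²/4 (m(b) = (b*b)*((½)/(-2)) = b²*((½)*(-½)) = b²*(-¼) = -b²/4)
m(11) + (-25106 - 1*(-607)) = -¼*11² + (-25106 - 1*(-607)) = -¼*121 + (-25106 + 607) = -121/4 - 24499 = -98117/4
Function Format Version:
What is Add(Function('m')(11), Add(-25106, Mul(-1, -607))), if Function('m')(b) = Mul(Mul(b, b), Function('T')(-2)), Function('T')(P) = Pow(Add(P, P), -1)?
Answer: Rational(-98117, 4) ≈ -24529.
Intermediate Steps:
Function('T')(P) = Mul(Rational(1, 2), Pow(P, -1)) (Function('T')(P) = Pow(Mul(2, P), -1) = Mul(Rational(1, 2), Pow(P, -1)))
Function('m')(b) = Mul(Rational(-1, 4), Pow(b, 2)) (Function('m')(b) = Mul(Mul(b, b), Mul(Rational(1, 2), Pow(-2, -1))) = Mul(Pow(b, 2), Mul(Rational(1, 2), Rational(-1, 2))) = Mul(Pow(b, 2), Rational(-1, 4)) = Mul(Rational(-1, 4), Pow(b, 2)))
Add(Function('m')(11), Add(-25106, Mul(-1, -607))) = Add(Mul(Rational(-1, 4), Pow(11, 2)), Add(-25106, Mul(-1, -607))) = Add(Mul(Rational(-1, 4), 121), Add(-25106, 607)) = Add(Rational(-121, 4), -24499) = Rational(-98117, 4)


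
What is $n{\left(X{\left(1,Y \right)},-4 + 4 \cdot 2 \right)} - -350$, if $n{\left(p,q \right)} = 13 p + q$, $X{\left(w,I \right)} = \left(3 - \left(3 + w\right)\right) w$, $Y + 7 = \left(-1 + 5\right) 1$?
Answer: $341$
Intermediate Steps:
$Y = -3$ ($Y = -7 + \left(-1 + 5\right) 1 = -7 + 4 \cdot 1 = -7 + 4 = -3$)
$X{\left(w,I \right)} = - w^{2}$ ($X{\left(w,I \right)} = - w w = - w^{2}$)
$n{\left(p,q \right)} = q + 13 p$
$n{\left(X{\left(1,Y \right)},-4 + 4 \cdot 2 \right)} - -350 = \left(\left(-4 + 4 \cdot 2\right) + 13 \left(- 1^{2}\right)\right) - -350 = \left(\left(-4 + 8\right) + 13 \left(\left(-1\right) 1\right)\right) + 350 = \left(4 + 13 \left(-1\right)\right) + 350 = \left(4 - 13\right) + 350 = -9 + 350 = 341$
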